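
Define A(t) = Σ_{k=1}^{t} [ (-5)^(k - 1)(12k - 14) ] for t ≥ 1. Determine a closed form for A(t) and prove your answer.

We claim A(t) = 2(-5)^t(-t + 1) - 2 for all t ≥ 1.
Base step (t = 1): A(1) = -2, and the closed form gives -2. They agree.
For the inductive step, assume it holds for an arbitrary k ≥ 1, so A(k) = 2(-5)^k(-k + 1) - 2.
Then A(k+1) = A(k) + ((-5)^k(12k - 2)) = (2(-5)^k(-k + 1) - 2) + ((-5)^k(12k - 2)).
Simplifying, A(k+1) = 10(-5)^k·k - 2 = 2(-5)^(k+1)(-(k+1) + 1) - 2,
which is the closed form with t = k+1.
By the principle of mathematical induction, the result holds for all t ≥ 1.

A(t) = 2(-5)^t(-t + 1) - 2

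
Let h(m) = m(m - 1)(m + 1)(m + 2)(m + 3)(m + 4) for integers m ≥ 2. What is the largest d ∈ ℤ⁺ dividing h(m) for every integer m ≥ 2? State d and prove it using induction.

Computing the first values: h(2) = 720 and h(3) = 5040; gcd(720, 5040) = 720, so d ≤ 720.
We prove 720 | m(m - 1)(m + 1)(m + 2)(m + 3)(m + 4) for all m ≥ 2 by induction on m.
When m = 2: h(2) = 720 = 720·(1), so 720 | h(2).
Suppose the result is true for m = k, i.e. 720 | h(k). Then
h(k+1) − h(k) = k·(k+1)·(k+2)·(k+3)·(k+4)·(k+5) − (k-1)·k·(k+1)·(k+2)·(k+3)·(k+4) = k·(k+1)·(k+2)·(k+3)·(k+4)·[(k+5) − (k-1)] = 6·k·(k+1)·(k+2)·(k+3)·(k+4). The product of 5 consecutive integers is divisible by (5)! = 120, so h(k+1) − h(k) is divisible by 6·120 = 720. By the inductive hypothesis 720 | h(k), hence 720 | h(k+1).
By induction, the statement is established for all m ≥ 2.
Therefore the largest such d is 720.

d = 720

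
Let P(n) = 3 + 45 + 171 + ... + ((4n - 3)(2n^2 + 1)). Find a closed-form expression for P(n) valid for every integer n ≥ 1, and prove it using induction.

P(n) = n(2n^3 + 2n^2 + n - 2)

We claim P(n) = n(2n^3 + 2n^2 + n - 2) for all n ≥ 1.
Base case (n = 1): P(1) = 3, and the closed form gives 3. They agree.
For the inductive step, assume it holds for an arbitrary r ≥ 1, so P(r) = r(2r^3 + 2r^2 + r - 2).
Then P(r+1) = P(r) + ((4r + 1)(2(r + 1)^2 + 1)) = (r(2r^3 + 2r^2 + r - 2)) + ((4r + 1)(2(r + 1)^2 + 1)).
Simplifying, P(r+1) = (r + 1)(2r^3 + 8r^2 + 11r + 3) = (r+1)(2(r+1)^3 + 2(r+1)^2 + (r+1) - 2),
which is the closed form with n = r+1.
By the principle of mathematical induction, the result holds for all n ≥ 1.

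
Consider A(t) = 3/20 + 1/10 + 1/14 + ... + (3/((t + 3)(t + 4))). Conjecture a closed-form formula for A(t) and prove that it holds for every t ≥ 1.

A(t) = 3t/(4(t + 4))

We claim A(t) = 3t/(4(t + 4)) for all t ≥ 1.
Base case (t = 1): A(1) = 3/20, and the closed form gives 3/20. They agree.
Inductive step: suppose the statement holds for some i ≥ 1, so A(i) = 3i/(4(i + 4)).
Then A(i+1) = A(i) + (3/((i + 4)(i + 5))) = (3i/(4(i + 4))) + (3/((i + 4)(i + 5))).
Simplifying, A(i+1) = 3(i + 1)/(4(i + 5)) = 3(i+1)/(4((i+1) + 4)),
which is the closed form with t = i+1.
Hence, by induction on t, the claim holds for every t ≥ 1.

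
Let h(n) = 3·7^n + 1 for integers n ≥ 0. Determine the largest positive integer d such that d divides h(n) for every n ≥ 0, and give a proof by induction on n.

Computing the first values: h(0) = 4 and h(1) = 22; gcd(4, 22) = 2, so d ≤ 2.
We prove 2 | 3·7^n + 1 for all n ≥ 0 by induction on n.
Base step (n = 0): h(0) = 4 = 2·(2), so 2 | h(0).
Inductive step: suppose the statement holds for some j ≥ 0, i.e. 2 | h(j). Then
h(j+1) = 3·7^(j+1) + 1 = 7·(3·7^j + 1) - 6 = 7·h(j) - 6. The first term is divisible by 2 by the inductive hypothesis, and -6 is divisible by 2. Hence 2 | h(j+1).
Hence, by induction on n, the claim holds for every n ≥ 0.
Therefore the largest such d is 2.

d = 2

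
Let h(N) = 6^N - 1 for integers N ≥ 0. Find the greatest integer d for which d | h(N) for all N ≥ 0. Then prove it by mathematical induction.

Computing the first values: h(0) = 0 and h(1) = 5; gcd(0, 5) = 5, so d ≤ 5.
We prove 5 | 6^N - 1 for all N ≥ 0 by induction on N.
Base case (N = 0): h(0) = 0 = 5·(0), so 5 | h(0).
For the inductive step, assume it holds for an arbitrary i ≥ 0, i.e. 5 | h(i). Then
h(i+1) = 6^(i+1) - 1 = 6·(6^i - 1) + 5 = 6·h(i) + 5. The first term is divisible by 5 by the inductive hypothesis, and 5 is divisible by 5. Hence 5 | h(i+1).
By induction, the statement is established for all N ≥ 0.
Therefore the largest such d is 5.

d = 5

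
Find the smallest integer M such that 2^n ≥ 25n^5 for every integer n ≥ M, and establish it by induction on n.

M = 29

At n = 28: 268435456 < 430259200, so the inequality fails and M ≥ 29. We prove 2^n ≥ 25n^5 for all n ≥ 29.
Base case (n = 29): 2^n = 536870912 and 25n^5 = 512778725, so 536870912 ≥ 512778725.
For the inductive step, assume it holds for an arbitrary p ≥ 29, so 2^p ≥ 25p^5.
Then 2^(p + 1) = 2·(2^p) ≥ 2·(25p^5).
Also, for p ≥ 29 we have 2·(25p^5) ≥ 25(p+1)^5, since 2 ≥ (1 + 1/p)^5 for all p ≥ 29.
Combining, 2^(p + 1) ≥ 25(p+1)^5.
Hence, by induction on n, the claim holds for every n ≥ 29.
Hence the smallest such M is 29.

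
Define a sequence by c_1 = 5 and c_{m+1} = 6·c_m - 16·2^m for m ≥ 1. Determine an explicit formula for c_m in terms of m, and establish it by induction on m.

Computing the first terms: c_1 = 5, c_2 = -2, c_3 = -76. This suggests c_m = 2^(m + 2) - 3·6^(m - 1).
Base case (m = 1): the formula gives 5 = 5 = c_1.
For the inductive step, assume it holds for an arbitrary k ≥ 1, so c_k = 2^(k + 2) - 3·6^(k - 1).
Then c_{k+1} = 6·c_k - 16·2^k = 6·(2^(k + 2) - 3·6^(k - 1)) - 16·2^k = 2^(k + 3) - 3·6^k = 2^((k+1) + 2) - 3·6^((k+1) - 1),
which is the claimed formula at m = k+1.
By the principle of mathematical induction, the result holds for all m ≥ 1.

c_m = 2^(m + 2) - 3·6^(m - 1)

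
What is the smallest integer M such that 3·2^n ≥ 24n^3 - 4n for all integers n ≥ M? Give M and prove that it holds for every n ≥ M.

At n = 14: 49152 < 65800, so the inequality fails and M ≥ 15. We prove 3·2^n ≥ 24n^3 - 4n for all n ≥ 15.
Base case (n = 15): 3·2^n = 98304 and 24n^3 - 4n = 80940, so 98304 ≥ 80940.
Suppose the result is true for n = j, so 3·2^j ≥ 24j^3 - 4j.
Then 3·2^(j + 1) = 2·(3·2^j) ≥ 2·(24j^3 - 4j).
Also, for j ≥ 15 we have 2·(24j^3 - 4j) ≥ 24(j+1)^3 - 4(j+1), since 2·(24j^3 - 4j) − (24(j+1)^3 - 4(j+1)) = 24j^3 - 72j^2 - 76j - 20, which is nonnegative for all j ≥ 15.
Combining, 3·2^(j + 1) ≥ 24(j+1)^3 - 4(j+1).
By the principle of mathematical induction, the result holds for all n ≥ 15.
Hence the smallest such M is 15.

M = 15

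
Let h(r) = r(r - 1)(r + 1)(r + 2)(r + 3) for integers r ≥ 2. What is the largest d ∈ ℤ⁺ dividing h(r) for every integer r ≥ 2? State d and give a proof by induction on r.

Computing the first values: h(2) = 120 and h(3) = 720; gcd(120, 720) = 120, so d ≤ 120.
We prove 120 | r(r - 1)(r + 1)(r + 2)(r + 3) for all r ≥ 2 by induction on r.
When r = 2: h(2) = 120 = 120·(1), so 120 | h(2).
For the inductive step, assume it holds for an arbitrary i ≥ 2, i.e. 120 | h(i). Then
h(i+1) − h(i) = i·(i+1)·(i+2)·(i+3)·(i+4) − (i-1)·i·(i+1)·(i+2)·(i+3) = i·(i+1)·(i+2)·(i+3)·[(i+4) − (i-1)] = 5·i·(i+1)·(i+2)·(i+3). The product of 4 consecutive integers is divisible by (4)! = 24, so h(i+1) − h(i) is divisible by 5·24 = 120. By the inductive hypothesis 120 | h(i), hence 120 | h(i+1).
By the principle of mathematical induction, the result holds for all r ≥ 2.
Therefore the largest such d is 120.

d = 120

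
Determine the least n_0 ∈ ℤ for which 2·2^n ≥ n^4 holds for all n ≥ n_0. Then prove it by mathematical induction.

At n = 14: 32768 < 38416, so the inequality fails and n_0 ≥ 15. We prove 2·2^n ≥ n^4 for all n ≥ 15.
Base case (n = 15): 2·2^n = 65536 and n^4 = 50625, so 65536 ≥ 50625.
For the inductive step, assume it holds for an arbitrary i ≥ 15, so 2·2^i ≥ i^4.
Then 2·2^(i + 1) = 2·(2·2^i) ≥ 2·(i^4).
Also, for i ≥ 15 we have 2·(i^4) ≥ (i+1)^4, since 2 ≥ (1 + 1/i)^4 for all i ≥ 15.
Combining, 2·2^(i + 1) ≥ (i+1)^4.
This completes the induction.
Hence the smallest such n_0 is 15.

n_0 = 15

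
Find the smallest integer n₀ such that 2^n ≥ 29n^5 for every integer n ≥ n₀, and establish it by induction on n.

n₀ = 30

At n = 29: 536870912 < 594823321, so the inequality fails and n₀ ≥ 30. We prove 2^n ≥ 29n^5 for all n ≥ 30.
Base step (n = 30): 2^n = 1073741824 and 29n^5 = 704700000, so 1073741824 ≥ 704700000.
Suppose the result is true for n = m, so 2^m ≥ 29m^5.
Then 2^(m + 1) = 2·(2^m) ≥ 2·(29m^5).
Also, for m ≥ 30 we have 2·(29m^5) ≥ 29(m+1)^5, since 2 ≥ (1 + 1/m)^5 for all m ≥ 30.
Combining, 2^(m + 1) ≥ 29(m+1)^5.
By the principle of mathematical induction, the result holds for all n ≥ 30.
Hence the smallest such n₀ is 30.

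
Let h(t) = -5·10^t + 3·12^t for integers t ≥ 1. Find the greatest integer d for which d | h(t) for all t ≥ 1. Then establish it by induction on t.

Computing the first values: h(1) = -14 and h(2) = -68; gcd(-14, -68) = 2, so d ≤ 2.
We prove 2 | -5·10^t + 3·12^t for all t ≥ 1 by induction on t.
Base step (t = 1): h(1) = -14 = 2·(-7), so 2 | h(1).
For the inductive step, assume it holds for an arbitrary r ≥ 1, i.e. 2 | h(r). Then
h(r+1) − 12·h(r) = (-5·10^(r+1) + 3·12^(r+1)) − 12·(-5·10^r + 3·12^r) = (-5)·10^r·(10 − 12) = (10)·10^r. Since 2 | h(r) by the inductive hypothesis, 2 | 12·h(r); and 2 | 10 since 10 = 2·5. Therefore 2 | h(r+1).
By induction, the statement is established for all t ≥ 1.
Therefore the largest such d is 2.

d = 2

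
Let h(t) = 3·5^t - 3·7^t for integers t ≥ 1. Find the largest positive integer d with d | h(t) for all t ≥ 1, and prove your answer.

Computing the first values: h(1) = -6 and h(2) = -72; gcd(-6, -72) = 6, so d ≤ 6.
We prove 6 | 3·5^t - 3·7^t for all t ≥ 1 by induction on t.
When t = 1: h(1) = -6 = 6·(-1), so 6 | h(1).
Suppose the result is true for t = r, i.e. 6 | h(r). Then
h(r+1) − 7·h(r) = (3·5^(r+1) - 3·7^(r+1)) − 7·(3·5^r - 3·7^r) = (3)·5^r·(5 − 7) = (-6)·5^r. Since 6 | h(r) by the inductive hypothesis, 6 | 7·h(r); and 6 | -6 since -6 = 6·-1. Therefore 6 | h(r+1).
By induction, the statement is established for all t ≥ 1.
Therefore the largest such d is 6.

d = 6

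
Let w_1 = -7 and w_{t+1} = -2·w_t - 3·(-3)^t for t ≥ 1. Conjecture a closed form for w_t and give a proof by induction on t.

w_t = -(-2)^t - (-3)^(t + 1)

Computing the first terms: w_1 = -7, w_2 = 23, w_3 = -73. This suggests w_t = -(-2)^t - (-3)^(t + 1).
Base case (t = 1): the formula gives -7 = -7 = w_1.
For the inductive step, assume it holds for an arbitrary m ≥ 1, so w_m = -(-2)^m - (-3)^(m + 1).
Then w_{m+1} = -2·w_m - 3·(-3)^m = -2·(-(-2)^m - (-3)^(m + 1)) - 3·(-3)^m = -(-2)^(m + 1) - (-3)^(m + 2) = -(-2)^(m+1) - (-3)^((m+1) + 1),
which is the claimed formula at t = m+1.
By induction, the statement is established for all t ≥ 1.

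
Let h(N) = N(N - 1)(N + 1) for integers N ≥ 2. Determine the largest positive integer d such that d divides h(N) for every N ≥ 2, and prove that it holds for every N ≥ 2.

Computing the first values: h(2) = 6 and h(3) = 24; gcd(6, 24) = 6, so d ≤ 6.
We prove 6 | N(N - 1)(N + 1) for all N ≥ 2 by induction on N.
Base step (N = 2): h(2) = 6 = 6·(1), so 6 | h(2).
For the inductive step, assume it holds for an arbitrary j ≥ 2, i.e. 6 | h(j). Then
h(j+1) − h(j) = j·(j+1)·(j+2) − (j-1)·j·(j+1) = j·(j+1)·[(j+2) − (j-1)] = 3·j·(j+1). The product of 2 consecutive integers is divisible by (2)! = 2, so h(j+1) − h(j) is divisible by 3·2 = 6. By the inductive hypothesis 6 | h(j), hence 6 | h(j+1).
By the principle of mathematical induction, the result holds for all N ≥ 2.
Therefore the largest such d is 6.

d = 6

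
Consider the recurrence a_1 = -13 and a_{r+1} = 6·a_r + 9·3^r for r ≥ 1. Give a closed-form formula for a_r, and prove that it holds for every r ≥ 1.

a_r = -3^(r + 1) - 4·6^(r - 1)

Computing the first terms: a_1 = -13, a_2 = -51, a_3 = -225. This suggests a_r = -3^(r + 1) - 4·6^(r - 1).
For the base case r = 1: the formula gives -13 = -13 = a_1.
Inductive step: assume the claim holds for r = k, so a_k = -3^(k + 1) - 4·6^(k - 1).
Then a_{k+1} = 6·a_k + 9·3^k = 6·(-3^(k + 1) - 4·6^(k - 1)) + 9·3^k = -3^(k + 2) - 4·6^k = -3^((k+1) + 1) - 4·6^((k+1) - 1),
which is the claimed formula at r = k+1.
By the principle of mathematical induction, the result holds for all r ≥ 1.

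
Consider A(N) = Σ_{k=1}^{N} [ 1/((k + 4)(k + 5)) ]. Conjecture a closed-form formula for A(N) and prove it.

A(N) = N/(5(N + 5))

We claim A(N) = N/(5(N + 5)) for all N ≥ 1.
When N = 1: A(1) = 1/30, and the closed form gives 1/30. They agree.
For the inductive step, assume it holds for an arbitrary k ≥ 1, so A(k) = k/(5(k + 5)).
Then A(k+1) = A(k) + (1/((k + 5)(k + 6))) = (k/(5(k + 5))) + (1/((k + 5)(k + 6))).
Simplifying, A(k+1) = (k + 1)/(5(k + 6)) = (k+1)/(5((k+1) + 5)),
which is the closed form with N = k+1.
By the principle of mathematical induction, the result holds for all N ≥ 1.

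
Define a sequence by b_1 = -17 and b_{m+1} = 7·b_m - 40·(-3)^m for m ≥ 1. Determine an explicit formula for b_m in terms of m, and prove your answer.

b_m = 4(-3)^m - 5·7^(m - 1)

Computing the first terms: b_1 = -17, b_2 = 1, b_3 = -353. This suggests b_m = 4(-3)^m - 5·7^(m - 1).
For the base case m = 1: the formula gives -17 = -17 = b_1.
Inductive step: suppose the statement holds for some i ≥ 1, so b_i = 4(-3)^i - 5·7^(i - 1).
Then b_{i+1} = 7·b_i - 40·(-3)^i = 7·(4(-3)^i - 5·7^(i - 1)) - 40·(-3)^i = 4(-3)^(i + 1) - 5·7^i = 4(-3)^(i+1) - 5·7^((i+1) - 1),
which is the claimed formula at m = i+1.
By the principle of mathematical induction, the result holds for all m ≥ 1.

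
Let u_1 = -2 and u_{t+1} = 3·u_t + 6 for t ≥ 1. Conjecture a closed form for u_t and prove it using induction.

Computing the first terms: u_1 = -2, u_2 = 0, u_3 = 6. This suggests u_t = 3^(t - 1) - 3.
Base step (t = 1): the formula gives -2 = -2 = u_1.
Inductive step: assume the claim holds for t = r, so u_r = 3^(r - 1) - 3.
Then u_{r+1} = 3·u_r + 6 = 3·(3^(r - 1) - 3) + 6 = 3^r - 3 = 3^((r+1) - 1) - 3,
which is the claimed formula at t = r+1.
Hence, by induction on t, the claim holds for every t ≥ 1.

u_t = 3^(t - 1) - 3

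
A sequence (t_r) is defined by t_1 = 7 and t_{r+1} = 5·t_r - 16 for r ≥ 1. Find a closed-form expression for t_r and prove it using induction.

Computing the first terms: t_1 = 7, t_2 = 19, t_3 = 79. This suggests t_r = 3·5^(r - 1) + 4.
Base case (r = 1): the formula gives 7 = 7 = t_1.
Suppose the result is true for r = p, so t_p = 3·5^(p - 1) + 4.
Then t_{p+1} = 5·t_p - 16 = 5·(3·5^(p - 1) + 4) - 16 = 3·5^p + 4 = 3·5^((p+1) - 1) + 4,
which is the claimed formula at r = p+1.
Hence, by induction on r, the claim holds for every r ≥ 1.

t_r = 3·5^(r - 1) + 4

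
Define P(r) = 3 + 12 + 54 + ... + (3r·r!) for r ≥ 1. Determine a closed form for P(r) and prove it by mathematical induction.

We claim P(r) = 3(r + 1)! - 3 for all r ≥ 1.
Base case (r = 1): P(1) = 3, and the closed form gives 3. They agree.
For the inductive step, assume it holds for an arbitrary k ≥ 1, so P(k) = 3(k + 1)! - 3.
Then P(k+1) = P(k) + (3(k + 1)(k + 1)!) = (3(k + 1)! - 3) + (3(k + 1)(k + 1)!).
Simplifying, P(k+1) = 3((k+1) + 1)! - 3,
which is the closed form with r = k+1.
This completes the induction.

P(r) = 3(r + 1)! - 3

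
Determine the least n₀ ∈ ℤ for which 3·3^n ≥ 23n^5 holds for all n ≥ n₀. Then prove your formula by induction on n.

n₀ = 14

At n = 13: 4782969 < 8539739, so the inequality fails and n₀ ≥ 14. We prove 3·3^n ≥ 23n^5 for all n ≥ 14.
Base step (n = 14): 3·3^n = 14348907 and 23n^5 = 12369952, so 14348907 ≥ 12369952.
Inductive step: suppose the statement holds for some m ≥ 14, so 3·3^m ≥ 23m^5.
Then 3·3^(m + 1) = 3·(3·3^m) ≥ 3·(23m^5).
Also, for m ≥ 14 we have 3·(23m^5) ≥ 23(m+1)^5, since 3 ≥ (1 + 1/m)^5 for all m ≥ 14.
Combining, 3·3^(m + 1) ≥ 23(m+1)^5.
By induction, the statement is established for all n ≥ 14.
Hence the smallest such n₀ is 14.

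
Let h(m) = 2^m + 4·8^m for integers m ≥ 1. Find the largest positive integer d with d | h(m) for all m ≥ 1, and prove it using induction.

Computing the first values: h(1) = 34 and h(2) = 260; gcd(34, 260) = 2, so d ≤ 2.
We prove 2 | 2^m + 4·8^m for all m ≥ 1 by induction on m.
Base step (m = 1): h(1) = 34 = 2·(17), so 2 | h(1).
Inductive step: suppose the statement holds for some i ≥ 1, i.e. 2 | h(i). Then
h(i+1) − 8·h(i) = (2^(i+1) + 4·8^(i+1)) − 8·(2^i + 4·8^i) = (1)·2^i·(2 − 8) = (-6)·2^i. Since 2 | h(i) by the inductive hypothesis, 2 | 8·h(i); and 2 | -6 since -6 = 2·-3. Therefore 2 | h(i+1).
By the principle of mathematical induction, the result holds for all m ≥ 1.
Therefore the largest such d is 2.

d = 2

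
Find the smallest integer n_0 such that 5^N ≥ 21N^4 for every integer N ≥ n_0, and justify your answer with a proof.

At N = 6: 15625 < 27216, so the inequality fails and n_0 ≥ 7. We prove 5^N ≥ 21N^4 for all N ≥ 7.
Base step (N = 7): 5^N = 78125 and 21N^4 = 50421, so 78125 ≥ 50421.
For the inductive step, assume it holds for an arbitrary i ≥ 7, so 5^i ≥ 21i^4.
Then 5^(i + 1) = 5·(5^i) ≥ 5·(21i^4).
Also, for i ≥ 7 we have 5·(21i^4) ≥ 21(i+1)^4, since 5 ≥ (1 + 1/i)^4 for all i ≥ 7.
Combining, 5^(i + 1) ≥ 21(i+1)^4.
By induction, the statement is established for all N ≥ 7.
Hence the smallest such n_0 is 7.

n_0 = 7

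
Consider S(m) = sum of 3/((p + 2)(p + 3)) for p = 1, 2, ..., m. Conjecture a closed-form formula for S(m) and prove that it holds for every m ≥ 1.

S(m) = m/(m + 3)

We claim S(m) = m/(m + 3) for all m ≥ 1.
When m = 1: S(1) = 1/4, and the closed form gives 1/4. They agree.
For the inductive step, assume it holds for an arbitrary p ≥ 1, so S(p) = p/(p + 3).
Then S(p+1) = S(p) + (3/((p + 3)(p + 4))) = (p/(p + 3)) + (3/((p + 3)(p + 4))).
Simplifying, S(p+1) = (p + 1)/(p + 4) = (p+1)/((p+1) + 3),
which is the closed form with m = p+1.
By the principle of mathematical induction, the result holds for all m ≥ 1.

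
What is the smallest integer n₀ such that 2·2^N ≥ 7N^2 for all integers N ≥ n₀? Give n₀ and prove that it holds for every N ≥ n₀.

n₀ = 8

At N = 7: 256 < 343, so the inequality fails and n₀ ≥ 8. We prove 2·2^N ≥ 7N^2 for all N ≥ 8.
Base step (N = 8): 2·2^N = 512 and 7N^2 = 448, so 512 ≥ 448.
Inductive step: suppose the statement holds for some p ≥ 8, so 2·2^p ≥ 7p^2.
Then 2·2^(p + 1) = 2·(2·2^p) ≥ 2·(7p^2).
Also, for p ≥ 8 we have 2·(7p^2) ≥ 7(p+1)^2, since 2 ≥ (1 + 1/p)^2 for all p ≥ 8.
Combining, 2·2^(p + 1) ≥ 7(p+1)^2.
Hence, by induction on N, the claim holds for every N ≥ 8.
Hence the smallest such n₀ is 8.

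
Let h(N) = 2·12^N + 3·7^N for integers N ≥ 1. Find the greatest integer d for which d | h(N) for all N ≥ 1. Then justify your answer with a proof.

Computing the first values: h(1) = 45 and h(2) = 435; gcd(45, 435) = 15, so d ≤ 15.
We prove 15 | 2·12^N + 3·7^N for all N ≥ 1 by induction on N.
Base case (N = 1): h(1) = 45 = 15·(3), so 15 | h(1).
Suppose the result is true for N = i, i.e. 15 | h(i). Then
h(i+1) − 12·h(i) = (2·12^(i+1) + 3·7^(i+1)) − 12·(2·12^i + 3·7^i) = (3)·7^i·(7 − 12) = (-15)·7^i. Since 15 | h(i) by the inductive hypothesis, 15 | 12·h(i); and 15 | -15 since -15 = 15·-1. Therefore 15 | h(i+1).
This completes the induction.
Therefore the largest such d is 15.

d = 15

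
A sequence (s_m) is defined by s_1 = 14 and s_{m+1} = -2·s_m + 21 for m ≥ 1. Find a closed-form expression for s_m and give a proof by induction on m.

Computing the first terms: s_1 = 14, s_2 = -7, s_3 = 35. This suggests s_m = 7(-2)^(m - 1) + 7.
When m = 1: the formula gives 14 = 14 = s_1.
For the inductive step, assume it holds for an arbitrary i ≥ 1, so s_i = 7(-2)^(i - 1) + 7.
Then s_{i+1} = -2·s_i + 21 = -2·(7(-2)^(i - 1) + 7) + 21 = 7(-2)^i + 7 = 7(-2)^((i+1) - 1) + 7,
which is the claimed formula at m = i+1.
By induction, the statement is established for all m ≥ 1.

s_m = 7(-2)^(m - 1) + 7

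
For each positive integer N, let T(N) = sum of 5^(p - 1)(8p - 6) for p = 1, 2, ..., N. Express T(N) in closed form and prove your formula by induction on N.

We claim T(N) = 2·5^N(N - 1) + 2 for all N ≥ 1.
Base case (N = 1): T(1) = 2, and the closed form gives 2. They agree.
For the inductive step, assume it holds for an arbitrary p ≥ 1, so T(p) = 2·5^p(p - 1) + 2.
Then T(p+1) = T(p) + (5^p(8p + 2)) = (2·5^p(p - 1) + 2) + (5^p(8p + 2)).
Simplifying, T(p+1) = 10·5^p·p + 2 = 2·5^(p+1)((p+1) - 1) + 2,
which is the closed form with N = p+1.
Hence, by induction on N, the claim holds for every N ≥ 1.

T(N) = 2·5^N(N - 1) + 2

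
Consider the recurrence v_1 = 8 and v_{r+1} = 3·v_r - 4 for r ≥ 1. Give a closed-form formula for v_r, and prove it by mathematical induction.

v_r = 2·3^r + 2

Computing the first terms: v_1 = 8, v_2 = 20, v_3 = 56. This suggests v_r = 2·3^r + 2.
Base step (r = 1): the formula gives 8 = 8 = v_1.
Suppose the result is true for r = p, so v_p = 2·3^p + 2.
Then v_{p+1} = 3·v_p - 4 = 3·(2·3^p + 2) - 4 = 2·3^(p + 1) + 2,
which is the claimed formula at r = p+1.
By induction, the statement is established for all r ≥ 1.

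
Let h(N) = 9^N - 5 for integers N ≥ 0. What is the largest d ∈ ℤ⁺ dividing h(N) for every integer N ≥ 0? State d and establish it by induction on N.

Computing the first values: h(0) = -4 and h(1) = 4; gcd(-4, 4) = 4, so d ≤ 4.
We prove 4 | 9^N - 5 for all N ≥ 0 by induction on N.
Base step (N = 0): h(0) = -4 = 4·(-1), so 4 | h(0).
For the inductive step, assume it holds for an arbitrary i ≥ 0, i.e. 4 | h(i). Then
h(i+1) = 9^(i+1) - 5 = 9·(9^i - 5) + 40 = 9·h(i) + 40. The first term is divisible by 4 by the inductive hypothesis, and 40 is divisible by 4. Hence 4 | h(i+1).
By induction, the statement is established for all N ≥ 0.
Therefore the largest such d is 4.

d = 4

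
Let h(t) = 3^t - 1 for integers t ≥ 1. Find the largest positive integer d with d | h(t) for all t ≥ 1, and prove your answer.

Computing the first values: h(1) = 2 and h(2) = 8; gcd(2, 8) = 2, so d ≤ 2.
We prove 2 | 3^t - 1 for all t ≥ 1 by induction on t.
Base step (t = 1): h(1) = 2 = 2·(1), so 2 | h(1).
For the inductive step, assume it holds for an arbitrary i ≥ 1, i.e. 2 | h(i). Then
3^{i+1} − 1^{i+1} = 3·3^i − 1·1^i = 3·(3^i − 1^i) + (2)·1^i. The first term is divisible by 2 by the inductive hypothesis, and the second term (2)·1^i is divisible by 2 since 2 | 2. Hence 2 | h(i+1).
By induction, the statement is established for all t ≥ 1.
Therefore the largest such d is 2.

d = 2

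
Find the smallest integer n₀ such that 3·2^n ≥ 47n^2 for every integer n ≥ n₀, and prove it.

n₀ = 11

At n = 10: 3072 < 4700, so the inequality fails and n₀ ≥ 11. We prove 3·2^n ≥ 47n^2 for all n ≥ 11.
Base step (n = 11): 3·2^n = 6144 and 47n^2 = 5687, so 6144 ≥ 5687.
Suppose the result is true for n = r, so 3·2^r ≥ 47r^2.
Then 3·2^(r + 1) = 2·(3·2^r) ≥ 2·(47r^2).
Also, for r ≥ 11 we have 2·(47r^2) ≥ 47(r+1)^2, since 2 ≥ (1 + 1/r)^2 for all r ≥ 11.
Combining, 3·2^(r + 1) ≥ 47(r+1)^2.
Hence, by induction on n, the claim holds for every n ≥ 11.
Hence the smallest such n₀ is 11.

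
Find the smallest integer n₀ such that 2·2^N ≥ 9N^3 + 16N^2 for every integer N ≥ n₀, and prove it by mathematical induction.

n₀ = 14

At N = 13: 16384 < 22477, so the inequality fails and n₀ ≥ 14. We prove 2·2^N ≥ 9N^3 + 16N^2 for all N ≥ 14.
When N = 14: 2·2^N = 32768 and 9N^3 + 16N^2 = 27832, so 32768 ≥ 27832.
Inductive step: assume the claim holds for N = p, so 2·2^p ≥ 9p^3 + 16p^2.
Then 2·2^(p + 1) = 2·(2·2^p) ≥ 2·(9p^3 + 16p^2).
Also, for p ≥ 14 we have 2·(9p^3 + 16p^2) ≥ 9(p+1)^3 + 16(p+1)^2, since 2·(9p^3 + 16p^2) − (9(p+1)^3 + 16(p+1)^2) = 9p^3 - 11p^2 - 59p - 25, which is nonnegative for all p ≥ 14.
Combining, 2·2^(p + 1) ≥ 9(p+1)^3 + 16(p+1)^2.
Hence, by induction on N, the claim holds for every N ≥ 14.
Hence the smallest such n₀ is 14.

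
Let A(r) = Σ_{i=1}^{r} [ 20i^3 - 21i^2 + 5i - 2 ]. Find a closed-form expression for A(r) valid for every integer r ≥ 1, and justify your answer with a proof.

We claim A(r) = r(5r^3 + 3r^2 - 3r - 3) for all r ≥ 1.
When r = 1: A(1) = 2, and the closed form gives 2. They agree.
Suppose the result is true for r = i, so A(i) = i(5i^3 + 3i^2 - 3i - 3).
Then A(i+1) = A(i) + (20i^3 + 39i^2 + 23i + 2) = (i(5i^3 + 3i^2 - 3i - 3)) + (20i^3 + 39i^2 + 23i + 2).
Simplifying, A(i+1) = (i + 1)(5i^3 + 18i^2 + 18i + 2) = (i+1)(5(i+1)^3 + 3(i+1)^2 - 3(i+1) - 3),
which is the closed form with r = i+1.
Hence, by induction on r, the claim holds for every r ≥ 1.

A(r) = r(5r^3 + 3r^2 - 3r - 3)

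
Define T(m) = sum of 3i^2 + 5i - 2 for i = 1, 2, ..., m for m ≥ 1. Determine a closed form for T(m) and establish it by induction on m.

We claim T(m) = m(m^2 + 4m + 1) for all m ≥ 1.
For the base case m = 1: T(1) = 6, and the closed form gives 6. They agree.
Suppose the result is true for m = i, so T(i) = i(i^2 + 4i + 1).
Then T(i+1) = T(i) + (3i^2 + 11i + 6) = (i(i^2 + 4i + 1)) + (3i^2 + 11i + 6).
Simplifying, T(i+1) = (i + 1)(i^2 + 6i + 6) = (i+1)((i+1)^2 + 4(i+1) + 1),
which is the closed form with m = i+1.
By induction, the statement is established for all m ≥ 1.

T(m) = m(m^2 + 4m + 1)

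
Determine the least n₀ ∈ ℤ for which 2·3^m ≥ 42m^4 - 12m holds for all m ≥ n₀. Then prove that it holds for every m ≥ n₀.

n₀ = 12

At m = 11: 354294 < 614790, so the inequality fails and n₀ ≥ 12. We prove 2·3^m ≥ 42m^4 - 12m for all m ≥ 12.
Base case (m = 12): 2·3^m = 1062882 and 42m^4 - 12m = 870768, so 1062882 ≥ 870768.
For the inductive step, assume it holds for an arbitrary i ≥ 12, so 2·3^i ≥ 42i^4 - 12i.
Then 2·3^(i + 1) = 3·(2·3^i) ≥ 3·(42i^4 - 12i).
Also, for i ≥ 12 we have 3·(42i^4 - 12i) ≥ 42(i+1)^4 - 12(i+1), since 3·(42i^4 - 12i) − (42(i+1)^4 - 12(i+1)) = 84i^4 - 168i^3 - 252i^2 - 192i - 30, which is nonnegative for all i ≥ 12.
Combining, 2·3^(i + 1) ≥ 42(i+1)^4 - 12(i+1).
By the principle of mathematical induction, the result holds for all m ≥ 12.
Hence the smallest such n₀ is 12.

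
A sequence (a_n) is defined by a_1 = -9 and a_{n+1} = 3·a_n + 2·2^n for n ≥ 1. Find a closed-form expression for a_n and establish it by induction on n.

Computing the first terms: a_1 = -9, a_2 = -23, a_3 = -61. This suggests a_n = -2^(n + 1) - 5·3^(n - 1).
For the base case n = 1: the formula gives -9 = -9 = a_1.
Inductive step: suppose the statement holds for some p ≥ 1, so a_p = -2^(p + 1) - 5·3^(p - 1).
Then a_{p+1} = 3·a_p + 2·2^p = 3·(-2^(p + 1) - 5·3^(p - 1)) + 2·2^p = -2^(p + 2) - 5·3^p = -2^((p+1) + 1) - 5·3^((p+1) - 1),
which is the claimed formula at n = p+1.
By induction, the statement is established for all n ≥ 1.

a_n = -2^(n + 1) - 5·3^(n - 1)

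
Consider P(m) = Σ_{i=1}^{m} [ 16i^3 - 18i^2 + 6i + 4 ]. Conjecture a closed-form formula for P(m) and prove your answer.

P(m) = 2m(2m^3 + m^2 - m + 2)

We claim P(m) = 2m(2m^3 + m^2 - m + 2) for all m ≥ 1.
When m = 1: P(1) = 8, and the closed form gives 8. They agree.
For the inductive step, assume it holds for an arbitrary i ≥ 1, so P(i) = 2i(2i^3 + i^2 - i + 2).
Then P(i+1) = P(i) + (16i^3 + 30i^2 + 18i + 8) = (2i(2i^3 + i^2 - i + 2)) + (16i^3 + 30i^2 + 18i + 8).
Simplifying, P(i+1) = 2(i + 1)(2i^3 + 7i^2 + 7i + 4) = 2(i+1)(2(i+1)^3 + (i+1)^2 - (i+1) + 2),
which is the closed form with m = i+1.
Hence, by induction on m, the claim holds for every m ≥ 1.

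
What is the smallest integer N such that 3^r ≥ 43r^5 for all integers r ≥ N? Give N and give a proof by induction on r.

At r = 16: 43046721 < 45088768, so the inequality fails and N ≥ 17. We prove 3^r ≥ 43r^5 for all r ≥ 17.
Base step (r = 17): 3^r = 129140163 and 43r^5 = 61053851, so 129140163 ≥ 61053851.
For the inductive step, assume it holds for an arbitrary j ≥ 17, so 3^j ≥ 43j^5.
Then 3^(j + 1) = 3·(3^j) ≥ 3·(43j^5).
Also, for j ≥ 17 we have 3·(43j^5) ≥ 43(j+1)^5, since 3 ≥ (1 + 1/j)^5 for all j ≥ 17.
Combining, 3^(j + 1) ≥ 43(j+1)^5.
By the principle of mathematical induction, the result holds for all r ≥ 17.
Hence the smallest such N is 17.

N = 17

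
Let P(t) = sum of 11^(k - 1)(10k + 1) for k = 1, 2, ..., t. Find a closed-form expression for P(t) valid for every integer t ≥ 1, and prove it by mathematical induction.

P(t) = 11^t·t

We claim P(t) = 11^t·t for all t ≥ 1.
When t = 1: P(1) = 11, and the closed form gives 11. They agree.
Inductive step: suppose the statement holds for some k ≥ 1, so P(k) = 11^k·k.
Then P(k+1) = P(k) + (11^k(10k + 11)) = (11^k·k) + (11^k(10k + 11)).
Simplifying, P(k+1) = 11^(k + 1)(k + 1) = 11^(k+1)·(k+1),
which is the closed form with t = k+1.
This completes the induction.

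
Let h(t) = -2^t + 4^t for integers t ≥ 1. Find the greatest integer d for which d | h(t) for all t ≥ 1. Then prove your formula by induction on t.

d = 2

Computing the first values: h(1) = 2 and h(2) = 12; gcd(2, 12) = 2, so d ≤ 2.
We prove 2 | -2^t + 4^t for all t ≥ 1 by induction on t.
Base step (t = 1): h(1) = 2 = 2·(1), so 2 | h(1).
Inductive step: suppose the statement holds for some p ≥ 1, i.e. 2 | h(p). Then
4^{p+1} − 2^{p+1} = 4·4^p − 2·2^p = 4·(4^p − 2^p) + (2)·2^p. The first term is divisible by 2 by the inductive hypothesis, and the second term (2)·2^p is divisible by 2 since 2 | 2. Hence 2 | h(p+1).
By the principle of mathematical induction, the result holds for all t ≥ 1.
Therefore the largest such d is 2.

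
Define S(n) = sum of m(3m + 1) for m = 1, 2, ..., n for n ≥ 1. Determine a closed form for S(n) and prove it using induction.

We claim S(n) = n(n + 1)^2 for all n ≥ 1.
When n = 1: S(1) = 4, and the closed form gives 4. They agree.
For the inductive step, assume it holds for an arbitrary m ≥ 1, so S(m) = m(m^2 + 2m + 1).
Then S(m+1) = S(m) + ((m + 1)(3m + 4)) = (m(m^2 + 2m + 1)) + ((m + 1)(3m + 4)).
Simplifying, S(m+1) = (m + 1)(m + 2)^2 = (m+1)((m+1) + 1)^2,
which is the closed form with n = m+1.
This completes the induction.

S(n) = n(n + 1)^2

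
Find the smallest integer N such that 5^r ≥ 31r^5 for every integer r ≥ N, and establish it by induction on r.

N = 9

At r = 8: 390625 < 1015808, so the inequality fails and N ≥ 9. We prove 5^r ≥ 31r^5 for all r ≥ 9.
Base case (r = 9): 5^r = 1953125 and 31r^5 = 1830519, so 1953125 ≥ 1830519.
Inductive step: suppose the statement holds for some j ≥ 9, so 5^j ≥ 31j^5.
Then 5^(j + 1) = 5·(5^j) ≥ 5·(31j^5).
Also, for j ≥ 9 we have 5·(31j^5) ≥ 31(j+1)^5, since 5 ≥ (1 + 1/j)^5 for all j ≥ 9.
Combining, 5^(j + 1) ≥ 31(j+1)^5.
By induction, the statement is established for all r ≥ 9.
Hence the smallest such N is 9.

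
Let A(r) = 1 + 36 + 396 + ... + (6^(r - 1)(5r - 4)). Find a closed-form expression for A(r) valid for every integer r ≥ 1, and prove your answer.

We claim A(r) = 6^r(r - 1) + 1 for all r ≥ 1.
When r = 1: A(1) = 1, and the closed form gives 1. They agree.
For the inductive step, assume it holds for an arbitrary j ≥ 1, so A(j) = 6^j(j - 1) + 1.
Then A(j+1) = A(j) + (6^j(5j + 1)) = (6^j(j - 1) + 1) + (6^j(5j + 1)).
Simplifying, A(j+1) = 6^(j + 1)j + 1 = 6^(j+1)((j+1) - 1) + 1,
which is the closed form with r = j+1.
By induction, the statement is established for all r ≥ 1.

A(r) = 6^r(r - 1) + 1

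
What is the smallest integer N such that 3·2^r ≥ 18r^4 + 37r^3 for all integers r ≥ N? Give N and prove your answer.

N = 21

At r = 20: 3145728 < 3176000, so the inequality fails and N ≥ 21. We prove 3·2^r ≥ 18r^4 + 37r^3 for all r ≥ 21.
Base case (r = 21): 3·2^r = 6291456 and 18r^4 + 37r^3 = 3843315, so 6291456 ≥ 3843315.
Inductive step: assume the claim holds for r = j, so 3·2^j ≥ 18j^4 + 37j^3.
Then 3·2^(j + 1) = 2·(3·2^j) ≥ 2·(18j^4 + 37j^3).
Also, for j ≥ 21 we have 2·(18j^4 + 37j^3) ≥ 18(j+1)^4 + 37(j+1)^3, since 2·(18j^4 + 37j^3) − (18(j+1)^4 + 37(j+1)^3) = 18j^4 - 35j^3 - 219j^2 - 183j - 55, which is nonnegative for all j ≥ 21.
Combining, 3·2^(j + 1) ≥ 18(j+1)^4 + 37(j+1)^3.
Hence, by induction on r, the claim holds for every r ≥ 21.
Hence the smallest such N is 21.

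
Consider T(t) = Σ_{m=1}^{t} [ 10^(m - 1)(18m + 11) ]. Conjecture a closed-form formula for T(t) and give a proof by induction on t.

T(t) = 10^t(2t + 1) - 1

We claim T(t) = 10^t(2t + 1) - 1 for all t ≥ 1.
Base case (t = 1): T(1) = 29, and the closed form gives 29. They agree.
For the inductive step, assume it holds for an arbitrary m ≥ 1, so T(m) = 10^m(2m + 1) - 1.
Then T(m+1) = T(m) + (10^m(18m + 29)) = (10^m(2m + 1) - 1) + (10^m(18m + 29)).
Simplifying, T(m+1) = 20·10^m·m + 30·10^m - 1 = 10^(m+1)(2(m+1) + 1) - 1,
which is the closed form with t = m+1.
Hence, by induction on t, the claim holds for every t ≥ 1.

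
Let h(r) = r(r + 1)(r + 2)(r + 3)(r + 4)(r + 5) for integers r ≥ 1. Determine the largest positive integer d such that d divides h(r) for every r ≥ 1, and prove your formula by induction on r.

d = 720

Computing the first values: h(1) = 720 and h(2) = 5040; gcd(720, 5040) = 720, so d ≤ 720.
We prove 720 | r(r + 1)(r + 2)(r + 3)(r + 4)(r + 5) for all r ≥ 1 by induction on r.
Base step (r = 1): h(1) = 720 = 720·(1), so 720 | h(1).
Inductive step: suppose the statement holds for some p ≥ 1, i.e. 720 | h(p). Then
h(p+1) − h(p) = (p+1)·(p+2)·(p+3)·(p+4)·(p+5)·(p+6) − p·(p+1)·(p+2)·(p+3)·(p+4)·(p+5) = (p+1)·(p+2)·(p+3)·(p+4)·(p+5)·[(p+6) − p] = 6·(p+1)·(p+2)·(p+3)·(p+4)·(p+5). The product of 5 consecutive integers is divisible by (5)! = 120, so h(p+1) − h(p) is divisible by 6·120 = 720. By the inductive hypothesis 720 | h(p), hence 720 | h(p+1).
By induction, the statement is established for all r ≥ 1.
Therefore the largest such d is 720.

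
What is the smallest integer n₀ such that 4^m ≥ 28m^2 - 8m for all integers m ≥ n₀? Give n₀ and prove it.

n₀ = 5

At m = 4: 256 < 416, so the inequality fails and n₀ ≥ 5. We prove 4^m ≥ 28m^2 - 8m for all m ≥ 5.
Base step (m = 5): 4^m = 1024 and 28m^2 - 8m = 660, so 1024 ≥ 660.
Suppose the result is true for m = p, so 4^p ≥ 28p^2 - 8p.
Then 4^(p + 1) = 4·(4^p) ≥ 4·(28p^2 - 8p).
Also, for p ≥ 5 we have 4·(28p^2 - 8p) ≥ 28(p+1)^2 - 8(p+1), since 4·(28p^2 - 8p) − (28(p+1)^2 - 8(p+1)) = 84p^2 - 80p - 20, which is nonnegative for all p ≥ 5.
Combining, 4^(p + 1) ≥ 28(p+1)^2 - 8(p+1).
By the principle of mathematical induction, the result holds for all m ≥ 5.
Hence the smallest such n₀ is 5.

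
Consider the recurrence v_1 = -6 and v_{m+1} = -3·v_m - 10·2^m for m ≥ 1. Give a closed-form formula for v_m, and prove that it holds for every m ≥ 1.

v_m = -2(-3)^(m - 1) - 2^(m + 1)

Computing the first terms: v_1 = -6, v_2 = -2, v_3 = -34. This suggests v_m = -2(-3)^(m - 1) - 2^(m + 1).
Base case (m = 1): the formula gives -6 = -6 = v_1.
Inductive step: assume the claim holds for m = r, so v_r = -2(-3)^(r - 1) - 2^(r + 1).
Then v_{r+1} = -3·v_r - 10·2^r = -3·(-2(-3)^(r - 1) - 2^(r + 1)) - 10·2^r = -2(-3)^r - 2^(r + 2) = -2(-3)^((r+1) - 1) - 2^((r+1) + 1),
which is the claimed formula at m = r+1.
This completes the induction.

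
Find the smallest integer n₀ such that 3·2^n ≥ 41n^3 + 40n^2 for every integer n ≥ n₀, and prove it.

At n = 15: 98304 < 147375, so the inequality fails and n₀ ≥ 16. We prove 3·2^n ≥ 41n^3 + 40n^2 for all n ≥ 16.
Base case (n = 16): 3·2^n = 196608 and 41n^3 + 40n^2 = 178176, so 196608 ≥ 178176.
For the inductive step, assume it holds for an arbitrary i ≥ 16, so 3·2^i ≥ 41i^3 + 40i^2.
Then 3·2^(i + 1) = 2·(3·2^i) ≥ 2·(41i^3 + 40i^2).
Also, for i ≥ 16 we have 2·(41i^3 + 40i^2) ≥ 41(i+1)^3 + 40(i+1)^2, since 2·(41i^3 + 40i^2) − (41(i+1)^3 + 40(i+1)^2) = 41i^3 - 83i^2 - 203i - 81, which is nonnegative for all i ≥ 16.
Combining, 3·2^(i + 1) ≥ 41(i+1)^3 + 40(i+1)^2.
By induction, the statement is established for all n ≥ 16.
Hence the smallest such n₀ is 16.

n₀ = 16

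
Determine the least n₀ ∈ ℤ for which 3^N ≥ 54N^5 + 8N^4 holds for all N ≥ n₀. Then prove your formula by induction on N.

n₀ = 17

At N = 16: 43046721 < 57147392, so the inequality fails and n₀ ≥ 17. We prove 3^N ≥ 54N^5 + 8N^4 for all N ≥ 17.
When N = 17: 3^N = 129140163 and 54N^5 + 8N^4 = 77340446, so 129140163 ≥ 77340446.
For the inductive step, assume it holds for an arbitrary p ≥ 17, so 3^p ≥ 54p^5 + 8p^4.
Then 3^(p + 1) = 3·(3^p) ≥ 3·(54p^5 + 8p^4).
Also, for p ≥ 17 we have 3·(54p^5 + 8p^4) ≥ 54(p+1)^5 + 8(p+1)^4, since 3·(54p^5 + 8p^4) − (54(p+1)^5 + 8(p+1)^4) = 108p^5 - 254p^4 - 572p^3 - 588p^2 - 302p - 62, which is nonnegative for all p ≥ 17.
Combining, 3^(p + 1) ≥ 54(p+1)^5 + 8(p+1)^4.
By the principle of mathematical induction, the result holds for all N ≥ 17.
Hence the smallest such n₀ is 17.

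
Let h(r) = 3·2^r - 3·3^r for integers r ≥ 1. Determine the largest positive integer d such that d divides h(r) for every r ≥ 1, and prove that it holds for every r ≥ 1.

Computing the first values: h(1) = -3 and h(2) = -15; gcd(-3, -15) = 3, so d ≤ 3.
We prove 3 | 3·2^r - 3·3^r for all r ≥ 1 by induction on r.
When r = 1: h(1) = -3 = 3·(-1), so 3 | h(1).
Inductive step: suppose the statement holds for some p ≥ 1, i.e. 3 | h(p). Then
h(p+1) − 3·h(p) = (3·2^(p+1) - 3·3^(p+1)) − 3·(3·2^p - 3·3^p) = (3)·2^p·(2 − 3) = (-3)·2^p. Since 3 | h(p) by the inductive hypothesis, 3 | 3·h(p); and 3 | -3 since -3 = 3·-1. Therefore 3 | h(p+1).
By the principle of mathematical induction, the result holds for all r ≥ 1.
Therefore the largest such d is 3.

d = 3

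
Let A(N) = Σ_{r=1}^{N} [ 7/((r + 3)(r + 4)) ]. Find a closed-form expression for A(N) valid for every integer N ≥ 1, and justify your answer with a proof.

A(N) = 7N/(4(N + 4))

We claim A(N) = 7N/(4(N + 4)) for all N ≥ 1.
When N = 1: A(1) = 7/20, and the closed form gives 7/20. They agree.
Inductive step: assume the claim holds for N = r, so A(r) = 7r/(4(r + 4)).
Then A(r+1) = A(r) + (7/((r + 4)(r + 5))) = (7r/(4(r + 4))) + (7/((r + 4)(r + 5))).
Simplifying, A(r+1) = 7(r + 1)/(4(r + 5)) = 7(r+1)/(4((r+1) + 4)),
which is the closed form with N = r+1.
By the principle of mathematical induction, the result holds for all N ≥ 1.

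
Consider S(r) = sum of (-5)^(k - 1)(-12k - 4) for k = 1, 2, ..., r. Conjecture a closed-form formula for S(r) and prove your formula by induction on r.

S(r) = (-5)^r(2r + 1) - 1

We claim S(r) = (-5)^r(2r + 1) - 1 for all r ≥ 1.
When r = 1: S(1) = -16, and the closed form gives -16. They agree.
Suppose the result is true for r = k, so S(k) = (-5)^k(2k + 1) - 1.
Then S(k+1) = S(k) + ((-5)^k(-12k - 16)) = ((-5)^k(2k + 1) - 1) + ((-5)^k(-12k - 16)).
Simplifying, S(k+1) = -10(-5)^k·k - 15(-5)^k - 1 = (-5)^(k+1)(2(k+1) + 1) - 1,
which is the closed form with r = k+1.
By induction, the statement is established for all r ≥ 1.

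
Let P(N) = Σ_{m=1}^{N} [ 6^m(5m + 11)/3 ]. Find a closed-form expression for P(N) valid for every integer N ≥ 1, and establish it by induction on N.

We claim P(N) = 2·6^N(N + 2) - 4 for all N ≥ 1.
For the base case N = 1: P(1) = 32, and the closed form gives 32. They agree.
Suppose the result is true for N = m, so P(m) = 2·6^m(m + 2) - 4.
Then P(m+1) = P(m) + (6^m(10m + 32)) = (2·6^m(m + 2) - 4) + (6^m(10m + 32)).
Simplifying, P(m+1) = 12·6^m·m + 36·6^m - 4 = 2·6^(m+1)((m+1) + 2) - 4,
which is the closed form with N = m+1.
By induction, the statement is established for all N ≥ 1.

P(N) = 2·6^N(N + 2) - 4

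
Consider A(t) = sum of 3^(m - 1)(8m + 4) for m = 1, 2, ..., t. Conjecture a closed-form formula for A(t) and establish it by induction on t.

We claim A(t) = 4·3^t·t for all t ≥ 1.
For the base case t = 1: A(1) = 12, and the closed form gives 12. They agree.
Inductive step: suppose the statement holds for some m ≥ 1, so A(m) = 4·3^m·m.
Then A(m+1) = A(m) + (3^m(8m + 12)) = (4·3^m·m) + (3^m(8m + 12)).
Simplifying, A(m+1) = 12·3^m(m + 1) = 4·3^(m+1)·(m+1),
which is the closed form with t = m+1.
By induction, the statement is established for all t ≥ 1.

A(t) = 4·3^t·t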